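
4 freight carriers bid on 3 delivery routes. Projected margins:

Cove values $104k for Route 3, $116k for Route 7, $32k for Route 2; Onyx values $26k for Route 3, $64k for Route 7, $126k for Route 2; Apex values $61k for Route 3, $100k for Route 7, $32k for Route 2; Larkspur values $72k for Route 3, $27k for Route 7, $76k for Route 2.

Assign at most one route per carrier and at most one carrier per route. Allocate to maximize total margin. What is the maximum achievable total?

Maximum total: $330k

Optimal: Cove→Route 3 ($104k), Apex→Route 7 ($100k), Onyx→Route 2 ($126k) — total 104+100+126 = $330k.
Next-best assignment: Larkspur→Route 3, Cove→Route 7, Onyx→Route 2 = $314k.
Swapping Onyx↔Cove (Onyx→Route 3 $26k, Cove→Route 2 $32k) loses 172.
No other one-to-one assignment exceeds $330k.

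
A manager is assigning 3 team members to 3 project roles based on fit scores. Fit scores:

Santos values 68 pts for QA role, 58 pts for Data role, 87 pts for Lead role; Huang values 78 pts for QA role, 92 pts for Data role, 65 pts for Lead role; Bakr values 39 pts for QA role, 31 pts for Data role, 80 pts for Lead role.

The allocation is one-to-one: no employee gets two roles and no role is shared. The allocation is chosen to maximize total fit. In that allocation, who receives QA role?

Santos receives QA role.

This is a one-to-one assignment (maximum-weight bipartite matching).
Optimal: Santos→QA role (68 pts), Huang→Data role (92 pts), Bakr→Lead role (80 pts) — total 68+92+80 = 240 pts.
Column-greedy (each role in turn goes to its best remaining employee) gives 216 pts, worse by 24.
No other one-to-one assignment exceeds 240 pts.
Santos's own top role is Lead role (87 pts), but forcing Santos→Lead role and reassigning the rest optimally gives only 218 pts — worse by 22.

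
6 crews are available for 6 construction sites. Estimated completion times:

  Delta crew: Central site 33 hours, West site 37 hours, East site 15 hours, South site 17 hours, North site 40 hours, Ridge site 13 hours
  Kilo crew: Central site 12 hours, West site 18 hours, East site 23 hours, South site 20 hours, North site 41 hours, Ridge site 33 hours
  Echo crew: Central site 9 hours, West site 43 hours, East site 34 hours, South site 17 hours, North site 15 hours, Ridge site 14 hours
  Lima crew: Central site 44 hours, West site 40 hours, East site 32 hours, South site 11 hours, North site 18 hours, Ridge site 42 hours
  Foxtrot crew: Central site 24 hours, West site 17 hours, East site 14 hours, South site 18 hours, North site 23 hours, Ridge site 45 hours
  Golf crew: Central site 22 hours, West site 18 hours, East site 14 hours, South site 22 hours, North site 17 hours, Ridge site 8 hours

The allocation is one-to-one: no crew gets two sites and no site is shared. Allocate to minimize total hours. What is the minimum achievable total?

Optimal: Delta crew→East site (15 hours), Kilo crew→Central site (12 hours), Echo crew→North site (15 hours), Lima crew→South site (11 hours), Foxtrot crew→West site (17 hours), Golf crew→Ridge site (8 hours) — total 15+12+15+11+17+8 = 78 hours.
Column-greedy (each site in turn goes to its cheapest remaining crew) gives 124 hours, worse by 46.
Checked against all permutations: 78 hours is optimal.

Minimum total: 78 hours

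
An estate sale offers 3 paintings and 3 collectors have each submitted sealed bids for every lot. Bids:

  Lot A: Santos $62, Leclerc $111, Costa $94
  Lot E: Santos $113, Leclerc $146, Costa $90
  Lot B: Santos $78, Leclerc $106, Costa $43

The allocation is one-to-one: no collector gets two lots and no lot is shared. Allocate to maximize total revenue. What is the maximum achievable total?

Optimal: Santos→Lot B ($78), Leclerc→Lot E ($146), Costa→Lot A ($94) — total 78+146+94 = $318.
Column-greedy (each lot in turn goes to its best remaining collector) gives $267, worse by 51.
Next-best assignment: Santos→Lot E, Leclerc→Lot B, Costa→Lot A = $313.
No other one-to-one assignment exceeds $318.

Maximum total: $318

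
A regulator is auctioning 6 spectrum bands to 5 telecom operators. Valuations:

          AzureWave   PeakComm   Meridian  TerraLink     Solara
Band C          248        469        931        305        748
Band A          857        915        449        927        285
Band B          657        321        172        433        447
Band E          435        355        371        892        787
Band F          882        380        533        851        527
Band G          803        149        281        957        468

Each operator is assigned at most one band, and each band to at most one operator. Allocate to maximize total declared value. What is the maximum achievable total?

Optimal: AzureWave→Band F ($882M), PeakComm→Band A ($915M), Meridian→Band C ($931M), TerraLink→Band G ($957M), Solara→Band E ($787M) — total 882+915+931+957+787 = $4472M.
Column-greedy (each band in turn goes to its best remaining operator) gives $3682M, worse by 790.
Next-best assignment: AzureWave→Band G, PeakComm→Band A, Meridian→Band C, TerraLink→Band F, Solara→Band E = $4287M.
Swapping Solara↔AzureWave (Solara→Band F $527M, AzureWave→Band E $435M) loses 707.

Maximum total: $4472M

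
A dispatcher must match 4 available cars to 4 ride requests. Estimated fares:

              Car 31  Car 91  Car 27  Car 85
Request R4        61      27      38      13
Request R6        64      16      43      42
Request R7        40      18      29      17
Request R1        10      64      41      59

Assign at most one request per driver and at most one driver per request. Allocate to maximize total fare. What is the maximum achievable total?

Optimal: Car 31→Request R4 ($61), Car 91→Request R1 ($64), Car 27→Request R7 ($29), Car 85→Request R6 ($42) — total 61+64+29+42 = $196.
Max-entry greedy (repeatedly take the single best remaining cell) gives $183, worse by 13.
Swapping Car 85↔Car 31 (Car 85→Request R4 $13, Car 31→Request R6 $64) loses 26.
Checked against all permutations: $196 is optimal.

Maximum total: $196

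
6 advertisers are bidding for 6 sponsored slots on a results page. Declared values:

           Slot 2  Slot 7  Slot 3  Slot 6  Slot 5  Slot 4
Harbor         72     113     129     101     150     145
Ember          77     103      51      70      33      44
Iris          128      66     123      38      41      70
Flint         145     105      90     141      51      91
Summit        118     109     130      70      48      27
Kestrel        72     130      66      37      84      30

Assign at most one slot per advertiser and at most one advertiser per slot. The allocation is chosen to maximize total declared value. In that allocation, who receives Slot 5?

This is the linear assignment problem.
Optimal: Harbor→Slot 4 ($145), Ember→Slot 7 ($103), Iris→Slot 2 ($128), Flint→Slot 6 ($141), Summit→Slot 3 ($130), Kestrel→Slot 5 ($84) — total 145+103+128+141+130+84 = $731.
Row-greedy (each advertiser in turn takes its best remaining slot) gives $682, worse by 49.
Swapping Ember↔Flint (Ember→Slot 6 $70, Flint→Slot 7 $105) loses 69.
Kestrel's own top slot is Slot 7 ($130), but forcing Kestrel→Slot 7 and reassigning the rest optimally gives only $723 — worse by 8.

Kestrel receives Slot 5.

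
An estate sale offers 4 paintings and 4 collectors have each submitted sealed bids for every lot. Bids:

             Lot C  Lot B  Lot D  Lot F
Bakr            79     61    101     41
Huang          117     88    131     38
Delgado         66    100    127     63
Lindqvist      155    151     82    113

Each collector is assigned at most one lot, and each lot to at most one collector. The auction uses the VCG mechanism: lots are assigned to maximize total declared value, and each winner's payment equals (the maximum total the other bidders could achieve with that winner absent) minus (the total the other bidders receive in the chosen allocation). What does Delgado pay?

Efficient allocation: Bakr→Lot F ($41), Huang→Lot C ($117), Delgado→Lot D ($127), Lindqvist→Lot B ($151); total welfare W = $436.
Delgado receives Lot D at value $127, so the others get W − 127 = $309.
Without Delgado: best allocation of the remaining 3 bidders over all 4 lots is Bakr→Lot D ($101), Huang→Lot C ($117), Lindqvist→Lot B ($151), total $369.
VCG payment = (others' best without Delgado) − (others' welfare with Delgado) = 369 − 309 = $60.

Delgado pays $60.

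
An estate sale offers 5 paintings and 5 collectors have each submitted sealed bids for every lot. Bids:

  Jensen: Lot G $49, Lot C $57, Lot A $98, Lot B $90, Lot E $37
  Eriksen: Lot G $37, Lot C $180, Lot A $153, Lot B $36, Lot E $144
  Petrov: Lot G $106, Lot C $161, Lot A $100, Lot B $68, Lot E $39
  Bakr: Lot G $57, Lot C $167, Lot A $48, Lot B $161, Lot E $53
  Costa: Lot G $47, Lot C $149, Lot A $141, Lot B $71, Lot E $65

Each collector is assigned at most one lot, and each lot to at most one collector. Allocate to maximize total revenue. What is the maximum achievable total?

Max total: $658

Optimal: Jensen→Lot A ($98), Eriksen→Lot E ($144), Petrov→Lot G ($106), Bakr→Lot B ($161), Costa→Lot C ($149) — total 98+144+106+161+149 = $658.
Row-greedy (each collector in turn takes its best remaining lot) gives $610, worse by 48.
Next-best assignment: Jensen→Lot G, Eriksen→Lot E, Petrov→Lot C, Bakr→Lot B, Costa→Lot A = $656.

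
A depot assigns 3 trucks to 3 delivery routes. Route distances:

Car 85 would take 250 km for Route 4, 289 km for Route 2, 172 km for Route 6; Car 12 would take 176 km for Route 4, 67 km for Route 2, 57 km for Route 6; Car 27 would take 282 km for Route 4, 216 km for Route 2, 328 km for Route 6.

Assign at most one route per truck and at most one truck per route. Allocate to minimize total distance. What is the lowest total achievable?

Treat this as an assignment problem: match each truck to one route.
Optimal: Car 85→Route 6 (172 km), Car 12→Route 2 (67 km), Car 27→Route 4 (282 km) — total 172+67+282 = 521 km.
Min-entry greedy (repeatedly take the single cheapest remaining cell) gives 523 km, worse by 2.
Next-best assignment: Car 85→Route 4, Car 12→Route 6, Car 27→Route 2 = 523 km.
Every other assignment is strictly worse.

Min total: 521 km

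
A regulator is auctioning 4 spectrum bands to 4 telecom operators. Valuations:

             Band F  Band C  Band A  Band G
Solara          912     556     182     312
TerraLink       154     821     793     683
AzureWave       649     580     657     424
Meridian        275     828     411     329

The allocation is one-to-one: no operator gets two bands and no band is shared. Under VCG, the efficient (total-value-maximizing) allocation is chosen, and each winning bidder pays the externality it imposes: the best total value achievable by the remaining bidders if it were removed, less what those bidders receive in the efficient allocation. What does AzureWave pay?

Efficient allocation: Solara→Band F ($912M), TerraLink→Band G ($683M), AzureWave→Band A ($657M), Meridian→Band C ($828M); total welfare W = $3080M.
AzureWave receives Band A at value $657M, so the others get W − 657 = $2423M.
Without AzureWave: best allocation of the remaining 3 bidders over all 4 bands is Solara→Band F ($912M), TerraLink→Band A ($793M), Meridian→Band C ($828M), total $2533M.
VCG payment = (others' best without AzureWave) − (others' welfare with AzureWave) = 2533 − 2423 = $110M.

AzureWave pays $110M.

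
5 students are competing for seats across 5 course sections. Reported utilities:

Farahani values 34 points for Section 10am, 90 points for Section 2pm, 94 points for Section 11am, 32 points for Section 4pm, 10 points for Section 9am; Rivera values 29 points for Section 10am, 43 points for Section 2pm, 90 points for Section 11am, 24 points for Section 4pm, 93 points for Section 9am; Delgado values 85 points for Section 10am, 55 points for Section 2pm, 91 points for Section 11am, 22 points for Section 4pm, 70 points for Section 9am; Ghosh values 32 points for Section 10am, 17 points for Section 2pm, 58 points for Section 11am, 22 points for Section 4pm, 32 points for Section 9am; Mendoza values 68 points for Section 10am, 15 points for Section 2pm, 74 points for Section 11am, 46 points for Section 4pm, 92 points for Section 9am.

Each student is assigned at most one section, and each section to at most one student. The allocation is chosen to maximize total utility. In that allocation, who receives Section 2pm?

Farahani receives Section 2pm.

Treat this as an assignment problem: match each student to one section.
Optimal: Farahani→Section 2pm (90 points), Rivera→Section 11am (90 points), Delgado→Section 10am (85 points), Ghosh→Section 4pm (22 points), Mendoza→Section 9am (92 points) — total 90+90+85+22+92 = 379 points.
Max-entry greedy (repeatedly take the single best remaining cell) gives 335 points, worse by 44.
Farahani's own top section is Section 11am (94 points), but forcing Farahani→Section 11am and reassigning the rest optimally gives only 336 points — worse by 43.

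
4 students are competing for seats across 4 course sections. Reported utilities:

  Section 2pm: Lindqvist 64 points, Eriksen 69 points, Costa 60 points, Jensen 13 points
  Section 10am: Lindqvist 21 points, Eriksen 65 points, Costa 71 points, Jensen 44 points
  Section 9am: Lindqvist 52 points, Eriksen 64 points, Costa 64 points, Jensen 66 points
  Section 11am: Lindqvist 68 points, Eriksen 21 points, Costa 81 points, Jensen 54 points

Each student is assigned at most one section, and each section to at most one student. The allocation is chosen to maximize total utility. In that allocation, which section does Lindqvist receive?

Lindqvist receives Section 2pm.

Optimal: Lindqvist→Section 2pm (64 points), Eriksen→Section 10am (65 points), Costa→Section 11am (81 points), Jensen→Section 9am (66 points) — total 64+65+81+66 = 276 points.
Row-greedy (each student in turn takes its best remaining section) gives 274 points, worse by 2.
Lindqvist's own top section is Section 11am (68 points), but forcing Lindqvist→Section 11am and reassigning the rest optimally gives only 274 points — worse by 2.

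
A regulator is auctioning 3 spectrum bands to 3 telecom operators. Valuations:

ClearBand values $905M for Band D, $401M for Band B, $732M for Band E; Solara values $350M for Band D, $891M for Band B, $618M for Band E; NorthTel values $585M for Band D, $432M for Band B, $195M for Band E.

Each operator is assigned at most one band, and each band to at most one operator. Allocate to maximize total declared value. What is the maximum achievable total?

Max total: $2208M

Optimal: ClearBand→Band E ($732M), Solara→Band B ($891M), NorthTel→Band D ($585M) — total 732+891+585 = $2208M.
Column-greedy (each band in turn goes to its best remaining operator) gives $1991M, worse by 217.
Next-best assignment: ClearBand→Band D, Solara→Band B, NorthTel→Band E = $1991M.
Swapping Solara↔NorthTel (Solara→Band D $350M, NorthTel→Band B $432M) loses 694.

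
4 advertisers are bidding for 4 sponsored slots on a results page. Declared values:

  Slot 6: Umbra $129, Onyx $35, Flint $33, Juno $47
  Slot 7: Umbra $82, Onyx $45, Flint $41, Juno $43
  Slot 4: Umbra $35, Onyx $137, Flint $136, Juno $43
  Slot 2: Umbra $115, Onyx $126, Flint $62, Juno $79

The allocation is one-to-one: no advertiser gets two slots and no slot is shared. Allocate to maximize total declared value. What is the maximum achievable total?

Optimal: Umbra→Slot 6 ($129), Onyx→Slot 2 ($126), Flint→Slot 4 ($136), Juno→Slot 7 ($43) — total 129+126+136+43 = $434.
Row-greedy (each advertiser in turn takes its best remaining slot) gives $371, worse by 63.

Max total: $434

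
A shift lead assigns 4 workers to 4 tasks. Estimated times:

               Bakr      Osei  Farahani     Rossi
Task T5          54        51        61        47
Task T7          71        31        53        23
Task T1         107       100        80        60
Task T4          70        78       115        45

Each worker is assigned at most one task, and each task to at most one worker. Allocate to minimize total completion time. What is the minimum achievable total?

Minimum total: 210 min

Optimal: Bakr→Task T5 (54 min), Osei→Task T7 (31 min), Farahani→Task T1 (80 min), Rossi→Task T4 (45 min) — total 54+31+80+45 = 210 min.
Min-entry greedy (repeatedly take the single cheapest remaining cell) gives 224 min, worse by 14.
Checked against all permutations: 210 min is optimal.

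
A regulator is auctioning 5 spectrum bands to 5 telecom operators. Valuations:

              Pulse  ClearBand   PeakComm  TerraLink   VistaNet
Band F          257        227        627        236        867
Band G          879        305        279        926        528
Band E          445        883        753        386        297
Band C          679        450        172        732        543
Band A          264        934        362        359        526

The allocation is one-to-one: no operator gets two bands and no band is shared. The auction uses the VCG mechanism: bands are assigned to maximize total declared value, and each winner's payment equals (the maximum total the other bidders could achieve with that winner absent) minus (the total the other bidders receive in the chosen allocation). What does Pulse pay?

Efficient allocation: Pulse→Band G ($879M), ClearBand→Band A ($934M), PeakComm→Band E ($753M), TerraLink→Band C ($732M), VistaNet→Band F ($867M); total welfare W = $4165M.
Pulse receives Band G at value $879M, so the others get W − 879 = $3286M.
Without Pulse: best allocation of the remaining 4 bidders over all 5 bands is ClearBand→Band A ($934M), PeakComm→Band E ($753M), TerraLink→Band G ($926M), VistaNet→Band F ($867M), total $3480M.
VCG payment = (others' best without Pulse) − (others' welfare with Pulse) = 3480 − 3286 = $194M.

Pulse pays $194M.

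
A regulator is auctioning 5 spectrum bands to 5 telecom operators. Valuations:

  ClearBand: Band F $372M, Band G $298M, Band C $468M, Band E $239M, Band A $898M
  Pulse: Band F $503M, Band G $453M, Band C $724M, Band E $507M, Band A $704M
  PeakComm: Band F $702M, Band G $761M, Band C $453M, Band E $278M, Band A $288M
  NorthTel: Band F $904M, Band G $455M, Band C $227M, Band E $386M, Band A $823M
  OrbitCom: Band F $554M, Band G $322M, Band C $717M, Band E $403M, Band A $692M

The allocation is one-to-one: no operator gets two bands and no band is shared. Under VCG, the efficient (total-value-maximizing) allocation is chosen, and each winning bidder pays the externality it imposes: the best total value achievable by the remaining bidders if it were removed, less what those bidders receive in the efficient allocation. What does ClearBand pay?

Efficient allocation: ClearBand→Band A ($898M), Pulse→Band E ($507M), PeakComm→Band G ($761M), NorthTel→Band F ($904M), OrbitCom→Band C ($717M); total welfare W = $3787M.
ClearBand receives Band A at value $898M, so the others get W − 898 = $2889M.
Without ClearBand: best allocation of the remaining 4 bidders over all 5 bands is Pulse→Band A ($704M), PeakComm→Band G ($761M), NorthTel→Band F ($904M), OrbitCom→Band C ($717M), total $3086M.
VCG payment = (others' best without ClearBand) − (others' welfare with ClearBand) = 3086 − 2889 = $197M.

ClearBand pays $197M.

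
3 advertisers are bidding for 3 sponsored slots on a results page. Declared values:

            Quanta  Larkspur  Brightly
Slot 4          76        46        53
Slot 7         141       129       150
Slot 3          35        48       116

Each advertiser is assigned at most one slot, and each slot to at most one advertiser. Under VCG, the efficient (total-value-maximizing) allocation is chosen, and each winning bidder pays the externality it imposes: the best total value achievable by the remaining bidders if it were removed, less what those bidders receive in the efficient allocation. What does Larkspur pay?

Larkspur pays $65.

Efficient allocation: Quanta→Slot 4 ($76), Larkspur→Slot 7 ($129), Brightly→Slot 3 ($116); total welfare W = $321.
Larkspur receives Slot 7 at value $129, so the others get W − 129 = $192.
Without Larkspur: best allocation of the remaining 2 bidders over all 3 slots is Quanta→Slot 7 ($141), Brightly→Slot 3 ($116), total $257.
VCG payment = (others' best without Larkspur) − (others' welfare with Larkspur) = 257 − 192 = $65.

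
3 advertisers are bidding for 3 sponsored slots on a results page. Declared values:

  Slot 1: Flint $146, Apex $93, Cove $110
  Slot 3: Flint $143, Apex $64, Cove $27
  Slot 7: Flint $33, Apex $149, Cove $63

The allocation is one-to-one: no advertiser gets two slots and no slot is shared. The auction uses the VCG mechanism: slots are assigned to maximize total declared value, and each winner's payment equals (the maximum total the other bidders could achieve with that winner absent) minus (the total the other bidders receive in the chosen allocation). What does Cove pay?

Efficient allocation: Flint→Slot 3 ($143), Apex→Slot 7 ($149), Cove→Slot 1 ($110); total welfare W = $402.
Cove receives Slot 1 at value $110, so the others get W − 110 = $292.
Without Cove: best allocation of the remaining 2 bidders over all 3 slots is Flint→Slot 1 ($146), Apex→Slot 7 ($149), total $295.
VCG payment = (others' best without Cove) − (others' welfare with Cove) = 295 − 292 = $3.

Cove pays $3.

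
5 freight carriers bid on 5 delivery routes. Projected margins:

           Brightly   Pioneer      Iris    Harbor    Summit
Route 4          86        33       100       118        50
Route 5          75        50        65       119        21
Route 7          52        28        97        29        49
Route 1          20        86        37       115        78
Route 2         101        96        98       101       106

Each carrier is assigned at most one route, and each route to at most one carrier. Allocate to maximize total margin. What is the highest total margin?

This is a one-to-one assignment (maximum-weight bipartite matching).
Optimal: Brightly→Route 4 ($86k), Pioneer→Route 1 ($86k), Iris→Route 7 ($97k), Harbor→Route 5 ($119k), Summit→Route 2 ($106k) — total 86+86+97+119+106 = $494k.
Next-best assignment: Brightly→Route 5, Pioneer→Route 1, Iris→Route 7, Harbor→Route 4, Summit→Route 2 = $482k.
Every other assignment is strictly worse.

Maximum total: $494k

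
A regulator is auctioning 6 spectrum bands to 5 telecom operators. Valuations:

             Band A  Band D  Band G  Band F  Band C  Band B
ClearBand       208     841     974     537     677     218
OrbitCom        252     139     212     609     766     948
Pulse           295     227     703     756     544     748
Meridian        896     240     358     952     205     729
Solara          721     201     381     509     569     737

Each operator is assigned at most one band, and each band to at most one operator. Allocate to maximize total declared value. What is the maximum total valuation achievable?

Maximum total: $4165M

Optimal: ClearBand→Band D ($841M), OrbitCom→Band B ($948M), Pulse→Band G ($703M), Meridian→Band F ($952M), Solara→Band A ($721M) — total 841+948+703+952+721 = $4165M.
Row-greedy (each operator in turn takes its best remaining band) gives $4143M, worse by 22.
No other one-to-one assignment exceeds $4165M.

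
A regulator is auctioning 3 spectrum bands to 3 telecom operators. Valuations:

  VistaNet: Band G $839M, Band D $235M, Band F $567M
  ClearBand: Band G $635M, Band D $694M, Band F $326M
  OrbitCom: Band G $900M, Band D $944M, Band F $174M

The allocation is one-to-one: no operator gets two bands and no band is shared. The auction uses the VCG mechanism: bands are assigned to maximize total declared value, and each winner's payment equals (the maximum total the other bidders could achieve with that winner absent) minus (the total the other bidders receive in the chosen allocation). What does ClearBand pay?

Efficient allocation: VistaNet→Band F ($567M), ClearBand→Band D ($694M), OrbitCom→Band G ($900M); total welfare W = $2161M.
ClearBand receives Band D at value $694M, so the others get W − 694 = $1467M.
Without ClearBand: best allocation of the remaining 2 bidders over all 3 bands is VistaNet→Band G ($839M), OrbitCom→Band D ($944M), total $1783M.
VCG payment = (others' best without ClearBand) − (others' welfare with ClearBand) = 1783 − 1467 = $316M.

ClearBand pays $316M.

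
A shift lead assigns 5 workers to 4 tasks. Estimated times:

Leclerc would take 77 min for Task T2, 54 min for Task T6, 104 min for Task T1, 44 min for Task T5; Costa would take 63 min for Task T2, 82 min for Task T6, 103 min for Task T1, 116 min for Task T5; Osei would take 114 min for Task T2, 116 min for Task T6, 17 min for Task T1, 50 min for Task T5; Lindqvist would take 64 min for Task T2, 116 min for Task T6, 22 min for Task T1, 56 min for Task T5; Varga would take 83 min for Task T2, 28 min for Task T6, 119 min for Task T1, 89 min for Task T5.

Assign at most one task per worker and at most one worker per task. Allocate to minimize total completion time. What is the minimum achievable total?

Min total: 152 min

Optimal: Costa→Task T2 (63 min), Varga→Task T6 (28 min), Osei→Task T1 (17 min), Leclerc→Task T5 (44 min) — total 63+28+17+44 = 152 min.
Row-greedy (each worker in turn takes its cheapest remaining task) gives 240 min, worse by 88.
No other one-to-one assignment undercuts 152 min.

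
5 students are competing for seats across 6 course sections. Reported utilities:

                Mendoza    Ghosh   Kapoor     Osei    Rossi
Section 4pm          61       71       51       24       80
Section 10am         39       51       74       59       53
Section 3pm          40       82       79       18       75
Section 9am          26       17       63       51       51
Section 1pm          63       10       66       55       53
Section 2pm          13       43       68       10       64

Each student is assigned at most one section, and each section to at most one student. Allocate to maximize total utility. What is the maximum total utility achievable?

Optimal: Mendoza→Section 1pm (63 points), Ghosh→Section 3pm (82 points), Kapoor→Section 2pm (68 points), Osei→Section 10am (59 points), Rossi→Section 4pm (80 points) — total 63+82+68+59+80 = 352 points.
Row-greedy (each student in turn takes its best remaining section) gives 350 points, worse by 2.

Maximum total: 352 points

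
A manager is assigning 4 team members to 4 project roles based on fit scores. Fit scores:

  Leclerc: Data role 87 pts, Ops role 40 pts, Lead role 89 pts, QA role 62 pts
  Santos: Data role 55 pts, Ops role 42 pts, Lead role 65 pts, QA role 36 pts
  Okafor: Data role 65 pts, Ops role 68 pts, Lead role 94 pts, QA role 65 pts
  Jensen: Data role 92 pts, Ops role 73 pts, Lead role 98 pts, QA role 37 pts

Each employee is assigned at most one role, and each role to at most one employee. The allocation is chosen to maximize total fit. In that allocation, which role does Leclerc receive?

This is the linear assignment problem.
Optimal: Leclerc→Data role (87 pts), Santos→Ops role (42 pts), Okafor→QA role (65 pts), Jensen→Lead role (98 pts) — total 87+42+65+98 = 292 pts.
Max-entry greedy (repeatedly take the single best remaining cell) gives 289 pts, worse by 3.
Next-best assignment: Leclerc→Data role, Santos→Lead role, Okafor→QA role, Jensen→Ops role = 290 pts.
Swapping Jensen↔Leclerc (Jensen→Data role 92 pts, Leclerc→Lead role 89 pts) loses 4.
Every other assignment is strictly worse.
Leclerc's own top role is Lead role (89 pts), but forcing Leclerc→Lead role and reassigning the rest optimally gives only 288 pts — worse by 4.

Leclerc receives Data role.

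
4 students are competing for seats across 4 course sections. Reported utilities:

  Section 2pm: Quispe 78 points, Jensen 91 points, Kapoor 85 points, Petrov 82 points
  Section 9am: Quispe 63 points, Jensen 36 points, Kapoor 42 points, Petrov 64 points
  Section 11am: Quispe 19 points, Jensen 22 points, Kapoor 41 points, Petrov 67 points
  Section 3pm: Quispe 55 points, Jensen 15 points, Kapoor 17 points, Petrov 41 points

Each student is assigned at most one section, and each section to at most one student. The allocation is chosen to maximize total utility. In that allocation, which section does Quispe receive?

Quispe receives Section 3pm.

Optimal: Quispe→Section 3pm (55 points), Jensen→Section 2pm (91 points), Kapoor→Section 9am (42 points), Petrov→Section 11am (67 points) — total 55+91+42+67 = 255 points.
Column-greedy (each section in turn goes to its best remaining student) gives 251 points, worse by 4.
Next-best assignment: Quispe→Section 3pm, Jensen→Section 2pm, Kapoor→Section 11am, Petrov→Section 9am = 251 points.
No other one-to-one assignment exceeds 255 points.
Quispe's own top section is Section 2pm (78 points), but forcing Quispe→Section 2pm and reassigning the rest optimally gives only 202 points — worse by 53.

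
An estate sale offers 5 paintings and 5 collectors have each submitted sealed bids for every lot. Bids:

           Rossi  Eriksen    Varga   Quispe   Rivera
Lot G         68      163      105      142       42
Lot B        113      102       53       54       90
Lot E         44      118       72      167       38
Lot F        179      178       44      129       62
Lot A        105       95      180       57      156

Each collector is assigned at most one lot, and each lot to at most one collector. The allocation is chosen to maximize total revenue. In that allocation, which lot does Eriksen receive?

Eriksen receives Lot G.

Optimal: Rossi→Lot F ($179), Eriksen→Lot G ($163), Varga→Lot A ($180), Quispe→Lot E ($167), Rivera→Lot B ($90) — total 179+163+180+167+90 = $779.
Column-greedy (each lot in turn goes to its best remaining collector) gives $685, worse by 94.
Next-best assignment: Rossi→Lot B, Eriksen→Lot F, Varga→Lot G, Quispe→Lot E, Rivera→Lot A = $719.
Checked against all permutations: $779 is optimal.
Eriksen's own top lot is Lot F ($178), but forcing Eriksen→Lot F and reassigning the rest optimally gives only $719 — worse by 60.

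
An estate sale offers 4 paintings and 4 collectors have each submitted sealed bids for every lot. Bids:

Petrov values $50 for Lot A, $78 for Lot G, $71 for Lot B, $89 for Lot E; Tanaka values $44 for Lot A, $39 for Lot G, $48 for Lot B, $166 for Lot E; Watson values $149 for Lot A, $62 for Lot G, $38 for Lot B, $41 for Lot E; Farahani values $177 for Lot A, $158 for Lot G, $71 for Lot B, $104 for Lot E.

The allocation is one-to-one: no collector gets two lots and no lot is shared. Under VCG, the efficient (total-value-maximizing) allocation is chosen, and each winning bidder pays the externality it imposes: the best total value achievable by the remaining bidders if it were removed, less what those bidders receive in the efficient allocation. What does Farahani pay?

Efficient allocation: Petrov→Lot B ($71), Tanaka→Lot E ($166), Watson→Lot A ($149), Farahani→Lot G ($158); total welfare W = $544.
Farahani receives Lot G at value $158, so the others get W − 158 = $386.
Without Farahani: best allocation of the remaining 3 bidders over all 4 lots is Petrov→Lot G ($78), Tanaka→Lot E ($166), Watson→Lot A ($149), total $393.
VCG payment = (others' best without Farahani) − (others' welfare with Farahani) = 393 − 386 = $7.

Farahani pays $7.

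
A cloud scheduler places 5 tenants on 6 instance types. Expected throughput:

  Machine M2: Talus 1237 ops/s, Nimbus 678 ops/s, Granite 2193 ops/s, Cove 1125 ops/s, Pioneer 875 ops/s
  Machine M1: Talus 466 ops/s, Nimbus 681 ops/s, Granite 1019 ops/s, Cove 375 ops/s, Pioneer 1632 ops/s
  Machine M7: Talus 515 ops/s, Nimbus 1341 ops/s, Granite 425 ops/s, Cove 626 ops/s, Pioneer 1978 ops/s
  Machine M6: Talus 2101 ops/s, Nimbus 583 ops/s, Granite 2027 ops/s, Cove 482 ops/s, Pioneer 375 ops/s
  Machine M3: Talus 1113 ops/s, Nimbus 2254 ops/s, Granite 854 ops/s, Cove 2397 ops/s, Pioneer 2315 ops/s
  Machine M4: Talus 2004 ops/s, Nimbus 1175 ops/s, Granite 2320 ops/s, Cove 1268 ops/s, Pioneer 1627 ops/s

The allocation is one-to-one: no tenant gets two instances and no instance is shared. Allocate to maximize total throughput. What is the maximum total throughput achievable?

Max total: 9844 ops/s

Treat this as an assignment problem: match each tenant to one instance.
Optimal: Talus→Machine M6 (2101 ops/s), Nimbus→Machine M4 (1175 ops/s), Granite→Machine M2 (2193 ops/s), Cove→Machine M3 (2397 ops/s), Pioneer→Machine M7 (1978 ops/s) — total 2101+1175+2193+2397+1978 = 9844 ops/s.
Checked against all permutations: 9844 ops/s is optimal.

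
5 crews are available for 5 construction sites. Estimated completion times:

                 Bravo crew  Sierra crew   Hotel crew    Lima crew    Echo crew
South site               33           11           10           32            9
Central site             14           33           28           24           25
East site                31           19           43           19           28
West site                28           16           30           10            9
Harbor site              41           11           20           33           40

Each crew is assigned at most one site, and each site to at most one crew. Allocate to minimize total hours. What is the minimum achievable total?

This is the linear assignment problem.
Optimal: Bravo crew→Central site (14 hours), Sierra crew→Harbor site (11 hours), Hotel crew→South site (10 hours), Lima crew→East site (19 hours), Echo crew→West site (9 hours) — total 14+11+10+19+9 = 63 hours.
Row-greedy (each crew in turn takes its cheapest remaining site) gives 83 hours, worse by 20.
Next-best assignment: Bravo crew→Central site, Sierra crew→East site, Hotel crew→Harbor site, Lima crew→West site, Echo crew→South site = 72 hours.
Swapping Sierra crew↔Bravo crew (Sierra crew→Central site 33 hours, Bravo crew→Harbor site 41 hours) adds 49.

Min total: 63 hours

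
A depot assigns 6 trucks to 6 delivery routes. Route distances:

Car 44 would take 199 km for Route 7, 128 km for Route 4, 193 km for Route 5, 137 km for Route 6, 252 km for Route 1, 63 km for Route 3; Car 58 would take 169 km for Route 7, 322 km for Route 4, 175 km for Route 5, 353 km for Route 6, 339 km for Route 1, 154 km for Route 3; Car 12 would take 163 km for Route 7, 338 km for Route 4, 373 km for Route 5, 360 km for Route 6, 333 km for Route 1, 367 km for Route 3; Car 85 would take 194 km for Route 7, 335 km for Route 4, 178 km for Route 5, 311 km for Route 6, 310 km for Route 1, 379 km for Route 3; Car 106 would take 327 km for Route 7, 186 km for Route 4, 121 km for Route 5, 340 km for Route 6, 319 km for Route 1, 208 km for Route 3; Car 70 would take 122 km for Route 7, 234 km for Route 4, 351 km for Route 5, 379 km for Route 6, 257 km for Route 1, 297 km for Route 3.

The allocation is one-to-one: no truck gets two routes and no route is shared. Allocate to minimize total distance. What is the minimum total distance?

Optimal: Car 44→Route 6 (137 km), Car 58→Route 3 (154 km), Car 12→Route 7 (163 km), Car 85→Route 5 (178 km), Car 106→Route 4 (186 km), Car 70→Route 1 (257 km) — total 137+154+163+178+186+257 = 1075 km.
Row-greedy (each truck in turn takes its cheapest remaining route) gives 1308 km, worse by 233.
No other one-to-one assignment undercuts 1075 km.

Minimum total: 1075 km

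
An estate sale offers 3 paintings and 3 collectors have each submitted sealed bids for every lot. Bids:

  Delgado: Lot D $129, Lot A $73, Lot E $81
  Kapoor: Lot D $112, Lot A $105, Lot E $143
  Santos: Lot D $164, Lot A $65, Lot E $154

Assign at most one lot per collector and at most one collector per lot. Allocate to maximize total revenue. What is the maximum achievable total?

Optimal: Delgado→Lot D ($129), Kapoor→Lot A ($105), Santos→Lot E ($154) — total 129+105+154 = $388.
Column-greedy (each lot in turn goes to its best remaining collector) gives $350, worse by 38.
Swapping Kapoor↔Delgado (Kapoor→Lot D $112, Delgado→Lot A $73) loses 49.
Every other assignment is strictly worse.

Max total: $388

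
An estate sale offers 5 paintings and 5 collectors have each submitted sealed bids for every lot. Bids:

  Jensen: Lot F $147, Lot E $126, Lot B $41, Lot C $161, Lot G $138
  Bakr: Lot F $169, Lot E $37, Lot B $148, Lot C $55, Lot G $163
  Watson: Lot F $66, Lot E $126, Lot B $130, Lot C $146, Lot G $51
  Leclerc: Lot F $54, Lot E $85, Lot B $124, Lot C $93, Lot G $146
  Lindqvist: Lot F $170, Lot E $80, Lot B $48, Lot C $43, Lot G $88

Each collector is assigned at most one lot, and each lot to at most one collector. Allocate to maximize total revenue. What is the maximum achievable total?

Optimal: Jensen→Lot C ($161), Bakr→Lot B ($148), Watson→Lot E ($126), Leclerc→Lot G ($146), Lindqvist→Lot F ($170) — total 161+148+126+146+170 = $751.
Max-entry greedy (repeatedly take the single best remaining cell) gives $709, worse by 42.
Next-best assignment: Jensen→Lot C, Bakr→Lot G, Watson→Lot E, Leclerc→Lot B, Lindqvist→Lot F = $744.

Maximum total: $751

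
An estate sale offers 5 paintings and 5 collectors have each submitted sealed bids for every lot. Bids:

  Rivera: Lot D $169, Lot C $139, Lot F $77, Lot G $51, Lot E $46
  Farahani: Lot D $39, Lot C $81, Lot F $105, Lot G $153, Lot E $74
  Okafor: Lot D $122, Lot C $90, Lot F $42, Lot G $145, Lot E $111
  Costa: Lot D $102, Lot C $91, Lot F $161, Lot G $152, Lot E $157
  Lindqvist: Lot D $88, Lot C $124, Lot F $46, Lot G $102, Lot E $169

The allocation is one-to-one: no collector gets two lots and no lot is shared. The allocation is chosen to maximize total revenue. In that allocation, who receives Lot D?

Okafor receives Lot D.

Optimal: Rivera→Lot C ($139), Farahani→Lot G ($153), Okafor→Lot D ($122), Costa→Lot F ($161), Lindqvist→Lot E ($169) — total 139+153+122+161+169 = $744.
Column-greedy (each lot in turn goes to its best remaining collector) gives $718, worse by 26.
Next-best assignment: Rivera→Lot D, Farahani→Lot G, Okafor→Lot C, Costa→Lot F, Lindqvist→Lot E = $742.
Swapping Rivera↔Lindqvist (Rivera→Lot E $46, Lindqvist→Lot C $124) loses 138.
Okafor's own top lot is Lot G ($145), but forcing Okafor→Lot G and reassigning the rest optimally gives only $725 — worse by 19.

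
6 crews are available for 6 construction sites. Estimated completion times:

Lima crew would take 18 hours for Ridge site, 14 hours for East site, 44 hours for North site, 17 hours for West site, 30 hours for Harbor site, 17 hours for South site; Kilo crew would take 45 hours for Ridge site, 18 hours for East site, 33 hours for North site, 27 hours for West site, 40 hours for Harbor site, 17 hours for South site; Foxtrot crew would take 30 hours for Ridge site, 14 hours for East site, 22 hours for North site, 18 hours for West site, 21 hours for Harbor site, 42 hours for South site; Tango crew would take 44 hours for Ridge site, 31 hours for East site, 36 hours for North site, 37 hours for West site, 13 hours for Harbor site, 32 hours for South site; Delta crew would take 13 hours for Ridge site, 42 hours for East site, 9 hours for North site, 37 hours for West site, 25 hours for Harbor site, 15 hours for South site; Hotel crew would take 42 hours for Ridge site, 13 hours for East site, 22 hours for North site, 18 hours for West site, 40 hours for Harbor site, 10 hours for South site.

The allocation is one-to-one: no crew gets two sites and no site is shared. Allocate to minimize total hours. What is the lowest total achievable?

Optimal: Lima crew→Ridge site (18 hours), Kilo crew→East site (18 hours), Foxtrot crew→West site (18 hours), Tango crew→Harbor site (13 hours), Delta crew→North site (9 hours), Hotel crew→South site (10 hours) — total 18+18+18+13+9+10 = 86 hours.
Min-entry greedy (repeatedly take the single cheapest remaining cell) gives 109 hours, worse by 23.
Next-best assignment: Lima crew→Ridge site, Kilo crew→South site, Foxtrot crew→West site, Tango crew→Harbor site, Delta crew→North site, Hotel crew→East site = 88 hours.
Every other assignment is strictly worse.

Minimum total: 86 hours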